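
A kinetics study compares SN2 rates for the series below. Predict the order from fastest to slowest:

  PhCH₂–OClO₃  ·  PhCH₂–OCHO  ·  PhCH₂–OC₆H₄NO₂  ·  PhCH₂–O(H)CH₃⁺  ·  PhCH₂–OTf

Same R in every case — rank the leaving groups.
A good leaving group is a weak base: the lower the pKₐ of its conjugate acid, the more readily it departs.
PhCH₂–OTf loses OTf⁻: pKₐ(CF₃SO₃H (triflic acid)) ≈ -14
PhCH₂–OClO₃ loses ClO₄⁻: pKₐ(HClO₄) ≈ -10
PhCH₂–O(H)CH₃⁺ loses R'OH: pKₐ(R'OH₂⁺) ≈ -2.4
PhCH₂–OCHO loses HCOO⁻: pKₐ(HCOOH) ≈ 3.8
PhCH₂–OC₆H₄NO₂ loses p-O₂N–C₆H₄–O⁻: pKₐ(p-nitrophenol) ≈ 7.2

PhCH₂–OTf > PhCH₂–OClO₃ > PhCH₂–O(H)CH₃⁺ > PhCH₂–OCHO > PhCH₂–OC₆H₄NO₂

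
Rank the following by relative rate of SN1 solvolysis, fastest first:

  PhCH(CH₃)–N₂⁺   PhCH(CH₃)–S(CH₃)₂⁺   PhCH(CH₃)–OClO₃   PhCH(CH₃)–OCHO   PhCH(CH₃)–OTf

PhCH(CH₃)–N₂⁺ > PhCH(CH₃)–OTf > PhCH(CH₃)–OClO₃ > PhCH(CH₃)–S(CH₃)₂⁺ > PhCH(CH₃)–OCHO

Same R in every case — rank the leaving groups.
A good leaving group is a weak base: the lower the pKₐ of its conjugate acid, the more readily it departs.
PhCH(CH₃)–N₂⁺ loses N₂: no meaningful conjugate acid; N₂ departs as an exceptionally stable neutral molecule
PhCH(CH₃)–OTf loses OTf⁻: pKₐ(CF₃SO₃H (triflic acid)) ≈ -14
PhCH(CH₃)–OClO₃ loses ClO₄⁻: pKₐ(HClO₄) ≈ -10
PhCH(CH₃)–S(CH₃)₂⁺ loses SR'₂: pKₐ(R'₂SH⁺) ≈ -7
PhCH(CH₃)–OCHO loses HCOO⁻: pKₐ(HCOOH) ≈ 3.8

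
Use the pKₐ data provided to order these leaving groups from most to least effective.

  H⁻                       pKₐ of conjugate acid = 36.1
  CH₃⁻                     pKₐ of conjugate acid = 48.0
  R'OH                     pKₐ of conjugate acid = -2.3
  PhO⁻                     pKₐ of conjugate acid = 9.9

R'OH > PhO⁻ > H⁻ > CH₃⁻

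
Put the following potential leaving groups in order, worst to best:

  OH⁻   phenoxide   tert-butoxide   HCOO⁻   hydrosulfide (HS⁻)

tert-butoxide < OH⁻ < phenoxide < hydrosulfide (HS⁻) < HCOO⁻

A good leaving group is a weak base: the lower the pKₐ of its conjugate acid, the more readily it departs.
HCOO⁻: pKₐ(HCOOH) ≈ 3.8
hydrosulfide (HS⁻): pKₐ(H₂S) ≈ 7 — larger and more polarisable than the oxygen analogue
phenoxide: pKₐ(C₆H₅OH (phenol)) ≈ 10
OH⁻: pKₐ(H₂O) ≈ 15.7
tert-butoxide: pKₐ(t-BuOH) ≈ 18 — bulky, strongly basic alkoxide
Reversing gives the worst-to-best order requested.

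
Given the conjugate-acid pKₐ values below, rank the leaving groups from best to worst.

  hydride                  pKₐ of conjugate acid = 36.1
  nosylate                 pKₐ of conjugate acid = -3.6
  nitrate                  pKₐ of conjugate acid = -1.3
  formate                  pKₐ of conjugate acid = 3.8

Lower conjugate-acid pKₐ ⇒ weaker base ⇒ better leaving group.
Sorting by the given values: nosylate (-3.6), nitrate (-1.3), formate (3.8), hydride (36.1).

nosylate > nitrate > formate > hydride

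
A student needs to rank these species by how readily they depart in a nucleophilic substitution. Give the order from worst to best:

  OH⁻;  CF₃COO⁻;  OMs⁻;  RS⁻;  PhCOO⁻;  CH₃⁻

The more stable X⁻ (or X) is on its own — i.e. the weaker a base it is — the better a leaving group it makes.
OMs⁻: pKₐ(CH₃SO₃H (MsOH)) ≈ -1.9
CF₃COO⁻: pKₐ(CF₃COOH) ≈ 0.2 — strongly electron-withdrawing CF₃ stabilises the carboxylate
PhCOO⁻: pKₐ(C₆H₅COOH) ≈ 4.2 — aryl carboxylate
RS⁻: pKₐ(RSH (a thiol)) ≈ 10.5 — moderately basic; rarely leaves without activation
OH⁻: pKₐ(H₂O) ≈ 15.7
CH₃⁻: pKₐ(CH₄) ≈ 48
Listed from poorest to best leaving group as asked.

CH₃⁻ < OH⁻ < RS⁻ < PhCOO⁻ < CF₃COO⁻ < OMs⁻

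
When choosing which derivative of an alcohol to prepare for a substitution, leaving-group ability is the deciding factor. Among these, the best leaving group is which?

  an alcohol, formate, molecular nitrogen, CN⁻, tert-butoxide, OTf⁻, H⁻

molecular nitrogen: no meaningful conjugate acid; N₂ departs as an exceptionally stable neutral molecule
OTf⁻: pKₐ(CF₃SO₃H (triflic acid)) ≈ -14
an alcohol: pKₐ(R'OH₂⁺) ≈ -2.4
formate: pKₐ(HCOOH) ≈ 3.8
CN⁻: pKₐ(HCN) ≈ 9.2
tert-butoxide: pKₐ(t-BuOH) ≈ 18
H⁻: pKₐ(H₂) ≈ 36

molecular nitrogen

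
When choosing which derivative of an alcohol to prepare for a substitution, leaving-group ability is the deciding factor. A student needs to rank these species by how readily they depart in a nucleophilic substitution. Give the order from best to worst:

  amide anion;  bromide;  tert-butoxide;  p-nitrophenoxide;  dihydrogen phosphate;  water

Leaving-group ability tracks the stability of the departed species; conjugate-acid pKₐ is the usual yardstick (lower pKₐ → better LG).
bromide: pKₐ(HBr) ≈ -9
water: pKₐ(H₃O⁺) ≈ -1.7 — neutral; leaves from a protonated alcohol (R–OH₂⁺)
dihydrogen phosphate: pKₐ(H₃PO₄) ≈ 2.1
p-nitrophenoxide: pKₐ(p-nitrophenol) ≈ 7.2 — nitro group delocalises the charge; the classic chromogenic LG
tert-butoxide: pKₐ(t-BuOH) ≈ 18 — bulky, strongly basic alkoxide
amide anion: pKₐ(NH₃) ≈ 38

bromide > water > dihydrogen phosphate > p-nitrophenoxide > tert-butoxide > amide anion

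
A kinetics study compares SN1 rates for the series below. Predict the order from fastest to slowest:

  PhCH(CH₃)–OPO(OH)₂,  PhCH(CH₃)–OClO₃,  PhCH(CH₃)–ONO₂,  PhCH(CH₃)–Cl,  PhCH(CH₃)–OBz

PhCH(CH₃)–OClO₃ > PhCH(CH₃)–Cl > PhCH(CH₃)–ONO₂ > PhCH(CH₃)–OPO(OH)₂ > PhCH(CH₃)–OBz

With the same alkyl group throughout, only the leaving group differentiates the rates.
Rank by basicity of the departing species: weakest base leaves most easily.
PhCH(CH₃)–OClO₃ loses ClO₄⁻: pKₐ(HClO₄) ≈ -10
PhCH(CH₃)–Cl loses Cl⁻: pKₐ(HCl) ≈ -7
PhCH(CH₃)–ONO₂ loses NO₃⁻: pKₐ(HNO₃) ≈ -1.3
PhCH(CH₃)–OPO(OH)₂ loses H₂PO₄⁻: pKₐ(H₃PO₄) ≈ 2.1
PhCH(CH₃)–OBz loses PhCOO⁻: pKₐ(C₆H₅COOH) ≈ 4.2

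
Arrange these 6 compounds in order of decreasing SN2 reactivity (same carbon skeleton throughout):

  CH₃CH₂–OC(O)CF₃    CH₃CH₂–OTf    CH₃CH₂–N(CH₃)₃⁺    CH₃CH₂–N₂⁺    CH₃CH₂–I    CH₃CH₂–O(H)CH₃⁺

With the same alkyl group throughout, only the leaving group differentiates the rates.
The more stable X⁻ (or X) is on its own — i.e. the weaker a base it is — the better a leaving group it makes.
CH₃CH₂–N₂⁺ loses N₂: no meaningful conjugate acid; N₂ departs as an exceptionally stable neutral molecule
CH₃CH₂–OTf loses OTf⁻: pKₐ(CF₃SO₃H (triflic acid)) ≈ -14
CH₃CH₂–I loses I⁻: pKₐ(HI) ≈ -10
CH₃CH₂–O(H)CH₃⁺ loses R'OH: pKₐ(R'OH₂⁺) ≈ -2.4
CH₃CH₂–OC(O)CF₃ loses CF₃COO⁻: pKₐ(CF₃COOH) ≈ 0.2
CH₃CH₂–N(CH₃)₃⁺ loses NR'₃: pKₐ(R'₃NH⁺) ≈ 10.7

CH₃CH₂–N₂⁺ > CH₃CH₂–OTf > CH₃CH₂–I > CH₃CH₂–O(H)CH₃⁺ > CH₃CH₂–OC(O)CF₃ > CH₃CH₂–N(CH₃)₃⁺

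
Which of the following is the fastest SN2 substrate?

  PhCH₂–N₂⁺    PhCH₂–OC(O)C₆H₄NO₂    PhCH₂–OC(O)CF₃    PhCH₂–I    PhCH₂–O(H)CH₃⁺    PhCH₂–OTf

PhCH₂–N₂⁺

With the same alkyl group throughout, only the leaving group differentiates the rates.
The more stable X⁻ (or X) is on its own — i.e. the weaker a base it is — the better a leaving group it makes.
PhCH₂–N₂⁺ loses N₂: no meaningful conjugate acid; N₂ departs as an exceptionally stable neutral molecule
PhCH₂–OTf loses OTf⁻: pKₐ(CF₃SO₃H (triflic acid)) ≈ -14
PhCH₂–I loses I⁻: pKₐ(HI) ≈ -10
PhCH₂–O(H)CH₃⁺ loses R'OH: pKₐ(R'OH₂⁺) ≈ -2.4
PhCH₂–OC(O)CF₃ loses CF₃COO⁻: pKₐ(CF₃COOH) ≈ 0.2
PhCH₂–OC(O)C₆H₄NO₂ loses p-O₂N–C₆H₄–COO⁻: pKₐ(p-nitrobenzoic acid) ≈ 3.4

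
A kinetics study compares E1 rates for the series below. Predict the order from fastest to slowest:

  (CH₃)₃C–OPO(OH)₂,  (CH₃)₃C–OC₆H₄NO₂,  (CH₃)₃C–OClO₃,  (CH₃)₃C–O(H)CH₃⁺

(CH₃)₃C–OClO₃ > (CH₃)₃C–O(H)CH₃⁺ > (CH₃)₃C–OPO(OH)₂ > (CH₃)₃C–OC₆H₄NO₂

Identical carbon frameworks mean the comparison reduces to leaving-group quality.
Rank by basicity of the departing species: weakest base leaves most easily.
(CH₃)₃C–OClO₃ loses ClO₄⁻: pKₐ(HClO₄) ≈ -10
(CH₃)₃C–O(H)CH₃⁺ loses R'OH: pKₐ(R'OH₂⁺) ≈ -2.4
(CH₃)₃C–OPO(OH)₂ loses H₂PO₄⁻: pKₐ(H₃PO₄) ≈ 2.1
(CH₃)₃C–OC₆H₄NO₂ loses p-O₂N–C₆H₄–O⁻: pKₐ(p-nitrophenol) ≈ 7.2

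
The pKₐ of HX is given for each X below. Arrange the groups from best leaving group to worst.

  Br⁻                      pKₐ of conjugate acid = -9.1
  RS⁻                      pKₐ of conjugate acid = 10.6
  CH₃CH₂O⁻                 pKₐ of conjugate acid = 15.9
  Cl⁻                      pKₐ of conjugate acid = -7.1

Br⁻ > Cl⁻ > RS⁻ > CH₃CH₂O⁻

Lower conjugate-acid pKₐ ⇒ weaker base ⇒ better leaving group.
Sorting by the given values: Br⁻ (-9.1), Cl⁻ (-7.1), RS⁻ (10.6), CH₃CH₂O⁻ (15.9).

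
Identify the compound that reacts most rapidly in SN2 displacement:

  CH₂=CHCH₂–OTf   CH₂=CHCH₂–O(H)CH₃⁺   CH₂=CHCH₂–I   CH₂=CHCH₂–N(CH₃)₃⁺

CH₂=CHCH₂–OTf

Same R in every case — rank the leaving groups.
A good leaving group is a weak base: the lower the pKₐ of its conjugate acid, the more readily it departs.
CH₂=CHCH₂–OTf loses OTf⁻: pKₐ(CF₃SO₃H (triflic acid)) ≈ -14
CH₂=CHCH₂–I loses I⁻: pKₐ(HI) ≈ -10
CH₂=CHCH₂–O(H)CH₃⁺ loses R'OH: pKₐ(R'OH₂⁺) ≈ -2.4
CH₂=CHCH₂–N(CH₃)₃⁺ loses NR'₃: pKₐ(R'₃NH⁺) ≈ 10.7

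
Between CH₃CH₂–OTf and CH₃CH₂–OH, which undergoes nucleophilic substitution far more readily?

CH₃CH₂–OTf

From CH₃CH₂–OH the departing group would be OH⁻ (pKₐ(H₂O) ≈ 15.7). Strong base; essentially never leaves without prior activation.
From CH₃CH₂–OTf the leaving group is OTf⁻ (pKₐ(CF₃SO₃H (triflic acid)) ≈ -14). Charge spread over three oxygens and a CF₃ group; the premier leaving group in synthesis.
(In practice CH₃CH₂–OTf is made from CH₃CH₂–OH by treatment with Tf₂O / 2,6-lutidine, converting the hydroxyl into a triflate.)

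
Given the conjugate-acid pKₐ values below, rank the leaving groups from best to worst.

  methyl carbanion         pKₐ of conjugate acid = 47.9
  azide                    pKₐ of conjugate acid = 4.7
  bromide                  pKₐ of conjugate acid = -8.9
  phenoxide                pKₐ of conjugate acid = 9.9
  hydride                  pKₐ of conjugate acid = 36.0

bromide > azide > phenoxide > hydride > methyl carbanion

Lower conjugate-acid pKₐ ⇒ weaker base ⇒ better leaving group.
Sorting by the given values: bromide (-8.9), azide (4.7), phenoxide (9.9), hydride (36.0), methyl carbanion (47.9).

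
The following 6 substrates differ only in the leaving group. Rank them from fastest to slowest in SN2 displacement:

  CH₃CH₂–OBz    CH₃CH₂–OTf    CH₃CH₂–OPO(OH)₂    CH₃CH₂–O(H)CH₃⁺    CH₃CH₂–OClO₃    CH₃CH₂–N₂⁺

Identical carbon frameworks mean the comparison reduces to leaving-group quality.
Rank by basicity of the departing species: weakest base leaves most easily.
CH₃CH₂–N₂⁺ loses N₂: no meaningful conjugate acid; N₂ departs as an exceptionally stable neutral molecule
CH₃CH₂–OTf loses OTf⁻: pKₐ(CF₃SO₃H (triflic acid)) ≈ -14
CH₃CH₂–OClO₃ loses ClO₄⁻: pKₐ(HClO₄) ≈ -10
CH₃CH₂–O(H)CH₃⁺ loses R'OH: pKₐ(R'OH₂⁺) ≈ -2.4
CH₃CH₂–OPO(OH)₂ loses H₂PO₄⁻: pKₐ(H₃PO₄) ≈ 2.1
CH₃CH₂–OBz loses PhCOO⁻: pKₐ(C₆H₅COOH) ≈ 4.2

CH₃CH₂–N₂⁺ > CH₃CH₂–OTf > CH₃CH₂–OClO₃ > CH₃CH₂–O(H)CH₃⁺ > CH₃CH₂–OPO(OH)₂ > CH₃CH₂–OBz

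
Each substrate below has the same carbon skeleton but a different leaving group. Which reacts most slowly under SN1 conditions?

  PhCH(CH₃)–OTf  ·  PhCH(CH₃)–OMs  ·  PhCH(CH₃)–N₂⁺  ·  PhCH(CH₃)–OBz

Same R in every case — rank the leaving groups.
The more stable X⁻ (or X) is on its own — i.e. the weaker a base it is — the better a leaving group it makes.
PhCH(CH₃)–N₂⁺ loses N₂: no meaningful conjugate acid; N₂ departs as an exceptionally stable neutral molecule
PhCH(CH₃)–OTf loses OTf⁻: pKₐ(CF₃SO₃H (triflic acid)) ≈ -14
PhCH(CH₃)–OMs loses OMs⁻: pKₐ(CH₃SO₃H (MsOH)) ≈ -1.9
PhCH(CH₃)–OBz loses PhCOO⁻: pKₐ(C₆H₅COOH) ≈ 4.2

PhCH(CH₃)–OBz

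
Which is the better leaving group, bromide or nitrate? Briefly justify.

bromide is the better leaving group.
pKₐ(HBr) ≈ -9 versus pKₐ(HNO₃) ≈ -1.3: bromide is the much weaker base.
Weak base; good leaving group.

bromide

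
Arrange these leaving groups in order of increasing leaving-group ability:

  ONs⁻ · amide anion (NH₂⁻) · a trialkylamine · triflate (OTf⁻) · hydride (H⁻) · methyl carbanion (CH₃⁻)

triflate (OTf⁻): pKₐ(CF₃SO₃H (triflic acid)) ≈ -14
ONs⁻: pKₐ(p-O₂NC₆H₄SO₃H) ≈ -3.5
a trialkylamine: pKₐ(R'₃NH⁺) ≈ 10.7 — neutral but still a fairly strong base; Hofmann-elimination LG
hydride (H⁻): pKₐ(H₂) ≈ 36 — extremely strong base; leaves only in special hydride-transfer contexts
amide anion (NH₂⁻): pKₐ(NH₃) ≈ 38
methyl carbanion (CH₃⁻): pKₐ(CH₄) ≈ 48 — unstabilised carbanion; the worst conceivable leaving group
Reversing gives the worst-to-best order requested.

methyl carbanion (CH₃⁻) < amide anion (NH₂⁻) < hydride (H⁻) < a trialkylamine < ONs⁻ < triflate (OTf⁻)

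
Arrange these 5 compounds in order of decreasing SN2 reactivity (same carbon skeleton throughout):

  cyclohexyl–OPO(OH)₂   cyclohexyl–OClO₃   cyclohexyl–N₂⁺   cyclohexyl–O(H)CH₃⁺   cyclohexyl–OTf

cyclohexyl–N₂⁺ > cyclohexyl–OTf > cyclohexyl–OClO₃ > cyclohexyl–O(H)CH₃⁺ > cyclohexyl–OPO(OH)₂

The skeletons are identical, so relative rate is governed entirely by leaving-group ability.
Leaving-group ability tracks the stability of the departed species; conjugate-acid pKₐ is the usual yardstick (lower pKₐ → better LG).
cyclohexyl–N₂⁺ loses N₂: no meaningful conjugate acid; N₂ departs as an exceptionally stable neutral molecule
cyclohexyl–OTf loses OTf⁻: pKₐ(CF₃SO₃H (triflic acid)) ≈ -14
cyclohexyl–OClO₃ loses ClO₄⁻: pKₐ(HClO₄) ≈ -10
cyclohexyl–O(H)CH₃⁺ loses R'OH: pKₐ(R'OH₂⁺) ≈ -2.4
cyclohexyl–OPO(OH)₂ loses H₂PO₄⁻: pKₐ(H₃PO₄) ≈ 2.1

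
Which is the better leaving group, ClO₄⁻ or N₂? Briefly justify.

N₂ is the better leaving group.
N₂ is the ultimate leaving group — it departs as an exceptionally stable neutral molecule, whereas ClO₄⁻ (pKₐ(HClO₄) ≈ -10) is far more basic.

N₂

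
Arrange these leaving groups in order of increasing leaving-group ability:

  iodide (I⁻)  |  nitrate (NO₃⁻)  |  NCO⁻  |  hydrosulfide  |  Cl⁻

hydrosulfide < NCO⁻ < nitrate (NO₃⁻) < Cl⁻ < iodide (I⁻)

Leaving-group ability tracks the stability of the departed species; conjugate-acid pKₐ is the usual yardstick (lower pKₐ → better LG).
iodide (I⁻): pKₐ(HI) ≈ -10
Cl⁻: pKₐ(HCl) ≈ -7
nitrate (NO₃⁻): pKₐ(HNO₃) ≈ -1.3
NCO⁻: pKₐ(HOCN) ≈ 3.5
hydrosulfide: pKₐ(H₂S) ≈ 7
Reversing gives the worst-to-best order requested.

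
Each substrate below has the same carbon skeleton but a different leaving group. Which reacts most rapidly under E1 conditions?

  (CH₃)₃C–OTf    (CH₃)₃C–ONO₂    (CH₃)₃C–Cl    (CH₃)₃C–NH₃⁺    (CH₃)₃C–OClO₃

(CH₃)₃C–OTf

Identical carbon frameworks mean the comparison reduces to leaving-group quality.
Rank by basicity of the departing species: weakest base leaves most easily.
(CH₃)₃C–OTf loses OTf⁻: pKₐ(CF₃SO₃H (triflic acid)) ≈ -14
(CH₃)₃C–OClO₃ loses ClO₄⁻: pKₐ(HClO₄) ≈ -10
(CH₃)₃C–Cl loses Cl⁻: pKₐ(HCl) ≈ -7
(CH₃)₃C–ONO₂ loses NO₃⁻: pKₐ(HNO₃) ≈ -1.3
(CH₃)₃C–NH₃⁺ loses NH₃: pKₐ(NH₄⁺) ≈ 9.2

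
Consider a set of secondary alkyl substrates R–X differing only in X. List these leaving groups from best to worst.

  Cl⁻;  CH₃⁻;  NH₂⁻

Cl⁻ > NH₂⁻ > CH₃⁻

Cl⁻: pKₐ(HCl) ≈ -7 — moderately weak base
NH₂⁻: pKₐ(NH₃) ≈ 38 — extremely strong base; never a leaving group
CH₃⁻: pKₐ(CH₄) ≈ 48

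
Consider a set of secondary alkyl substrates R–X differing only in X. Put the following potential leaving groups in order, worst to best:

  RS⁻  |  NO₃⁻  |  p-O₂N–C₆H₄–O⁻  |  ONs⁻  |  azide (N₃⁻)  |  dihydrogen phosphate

RS⁻ < p-O₂N–C₆H₄–O⁻ < azide (N₃⁻) < dihydrogen phosphate < NO₃⁻ < ONs⁻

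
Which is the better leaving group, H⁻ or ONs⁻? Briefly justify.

ONs⁻ is the better leaving group.
pKₐ(p-O₂NC₆H₄SO₃H) ≈ -3.5 versus pKₐ(H₂) ≈ 36: ONs⁻ is the much weaker base.
P-nitro group further stabilises the sulfonate.

ONs⁻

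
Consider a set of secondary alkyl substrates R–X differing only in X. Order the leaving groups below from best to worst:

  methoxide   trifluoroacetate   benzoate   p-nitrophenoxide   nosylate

nosylate > trifluoroacetate > benzoate > p-nitrophenoxide > methoxide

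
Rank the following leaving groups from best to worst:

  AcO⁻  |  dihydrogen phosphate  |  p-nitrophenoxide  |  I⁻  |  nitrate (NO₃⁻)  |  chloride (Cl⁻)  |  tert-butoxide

I⁻ > chloride (Cl⁻) > nitrate (NO₃⁻) > dihydrogen phosphate > AcO⁻ > p-nitrophenoxide > tert-butoxide

Rank by basicity of the departing species: weakest base leaves most easily.
I⁻: pKₐ(HI) ≈ -10 — large, highly polarisable; very weak base
chloride (Cl⁻): pKₐ(HCl) ≈ -7
nitrate (NO₃⁻): pKₐ(HNO₃) ≈ -1.3
dihydrogen phosphate: pKₐ(H₃PO₄) ≈ 2.1
AcO⁻: pKₐ(CH₃COOH) ≈ 4.8 — resonance-stabilised but still a weak base
p-nitrophenoxide: pKₐ(p-nitrophenol) ≈ 7.2 — nitro group delocalises the charge; the classic chromogenic LG
tert-butoxide: pKₐ(t-BuOH) ≈ 18 — bulky, strongly basic alkoxide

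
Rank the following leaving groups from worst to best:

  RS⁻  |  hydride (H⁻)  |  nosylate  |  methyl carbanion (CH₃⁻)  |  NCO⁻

methyl carbanion (CH₃⁻) < hydride (H⁻) < RS⁻ < NCO⁻ < nosylate

The more stable X⁻ (or X) is on its own — i.e. the weaker a base it is — the better a leaving group it makes.
nosylate: pKₐ(p-O₂NC₆H₄SO₃H) ≈ -3.5 — p-nitro group further stabilises the sulfonate
NCO⁻: pKₐ(HOCN) ≈ 3.5
RS⁻: pKₐ(RSH (a thiol)) ≈ 10.5
hydride (H⁻): pKₐ(H₂) ≈ 36 — extremely strong base; leaves only in special hydride-transfer contexts
methyl carbanion (CH₃⁻): pKₐ(CH₄) ≈ 48
The question asks for worst first, so the sequence is read in increasing leaving-group ability.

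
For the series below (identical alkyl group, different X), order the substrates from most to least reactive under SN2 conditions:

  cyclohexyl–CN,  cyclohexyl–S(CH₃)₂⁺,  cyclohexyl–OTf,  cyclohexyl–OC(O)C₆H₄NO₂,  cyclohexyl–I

With the same alkyl group throughout, only the leaving group differentiates the rates.
The more stable X⁻ (or X) is on its own — i.e. the weaker a base it is — the better a leaving group it makes.
cyclohexyl–OTf loses OTf⁻: pKₐ(CF₃SO₃H (triflic acid)) ≈ -14
cyclohexyl–I loses I⁻: pKₐ(HI) ≈ -10
cyclohexyl–S(CH₃)₂⁺ loses SR'₂: pKₐ(R'₂SH⁺) ≈ -7
cyclohexyl–OC(O)C₆H₄NO₂ loses p-O₂N–C₆H₄–COO⁻: pKₐ(p-nitrobenzoic acid) ≈ 3.4
cyclohexyl–CN loses CN⁻: pKₐ(HCN) ≈ 9.2

cyclohexyl–OTf > cyclohexyl–I > cyclohexyl–S(CH₃)₂⁺ > cyclohexyl–OC(O)C₆H₄NO₂ > cyclohexyl–CN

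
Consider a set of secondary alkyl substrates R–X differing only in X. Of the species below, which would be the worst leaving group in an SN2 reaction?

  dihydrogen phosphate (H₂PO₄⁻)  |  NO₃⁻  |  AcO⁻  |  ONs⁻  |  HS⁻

HS⁻

ONs⁻: pKₐ(p-O₂NC₆H₄SO₃H) ≈ -3.5
NO₃⁻: pKₐ(HNO₃) ≈ -1.3
dihydrogen phosphate (H₂PO₄⁻): pKₐ(H₃PO₄) ≈ 2.1
AcO⁻: pKₐ(CH₃COOH) ≈ 4.8
HS⁻: pKₐ(H₂S) ≈ 7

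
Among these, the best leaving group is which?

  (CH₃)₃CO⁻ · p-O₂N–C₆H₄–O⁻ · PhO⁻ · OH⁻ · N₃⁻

N₃⁻

Rank by basicity of the departing species: weakest base leaves most easily.
N₃⁻: pKₐ(HN₃) ≈ 4.7
p-O₂N–C₆H₄–O⁻: pKₐ(p-nitrophenol) ≈ 7.2
PhO⁻: pKₐ(C₆H₅OH (phenol)) ≈ 10
OH⁻: pKₐ(H₂O) ≈ 15.7
(CH₃)₃CO⁻: pKₐ(t-BuOH) ≈ 18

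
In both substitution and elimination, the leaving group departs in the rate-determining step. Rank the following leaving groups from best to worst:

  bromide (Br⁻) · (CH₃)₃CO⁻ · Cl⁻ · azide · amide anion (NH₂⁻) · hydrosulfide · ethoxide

bromide (Br⁻) > Cl⁻ > azide > hydrosulfide > ethoxide > (CH₃)₃CO⁻ > amide anion (NH₂⁻)

The more stable X⁻ (or X) is on its own — i.e. the weaker a base it is — the better a leaving group it makes.
bromide (Br⁻): pKₐ(HBr) ≈ -9
Cl⁻: pKₐ(HCl) ≈ -7
azide: pKₐ(HN₃) ≈ 4.7
hydrosulfide: pKₐ(H₂S) ≈ 7
ethoxide: pKₐ(CH₃CH₂OH) ≈ 16
(CH₃)₃CO⁻: pKₐ(t-BuOH) ≈ 18
amide anion (NH₂⁻): pKₐ(NH₃) ≈ 38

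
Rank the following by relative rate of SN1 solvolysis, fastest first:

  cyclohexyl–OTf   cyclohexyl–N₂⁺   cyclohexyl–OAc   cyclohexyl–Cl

Identical carbon frameworks mean the comparison reduces to leaving-group quality.
Leaving-group ability tracks the stability of the departed species; conjugate-acid pKₐ is the usual yardstick (lower pKₐ → better LG).
cyclohexyl–N₂⁺ loses N₂: no meaningful conjugate acid; N₂ departs as an exceptionally stable neutral molecule
cyclohexyl–OTf loses OTf⁻: pKₐ(CF₃SO₃H (triflic acid)) ≈ -14
cyclohexyl–Cl loses Cl⁻: pKₐ(HCl) ≈ -7
cyclohexyl–OAc loses AcO⁻: pKₐ(CH₃COOH) ≈ 4.8

cyclohexyl–N₂⁺ > cyclohexyl–OTf > cyclohexyl–Cl > cyclohexyl–OAc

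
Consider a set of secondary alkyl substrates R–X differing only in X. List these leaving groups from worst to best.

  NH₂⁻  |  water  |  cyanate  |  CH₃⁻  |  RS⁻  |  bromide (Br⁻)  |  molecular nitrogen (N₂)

CH₃⁻ < NH₂⁻ < RS⁻ < cyanate < water < bromide (Br⁻) < molecular nitrogen (N₂)

Leaving-group ability tracks the stability of the departed species; conjugate-acid pKₐ is the usual yardstick (lower pKₐ → better LG).
molecular nitrogen (N₂): no meaningful conjugate acid; N₂ departs as an exceptionally stable neutral molecule
bromide (Br⁻): pKₐ(HBr) ≈ -9
water: pKₐ(H₃O⁺) ≈ -1.7 — neutral; leaves from a protonated alcohol (R–OH₂⁺)
cyanate: pKₐ(HOCN) ≈ 3.5 — resonance between N and O
RS⁻: pKₐ(RSH (a thiol)) ≈ 10.5 — moderately basic; rarely leaves without activation
NH₂⁻: pKₐ(NH₃) ≈ 38 — extremely strong base; never a leaving group
CH₃⁻: pKₐ(CH₄) ≈ 48 — unstabilised carbanion; the worst conceivable leaving group
Reversing gives the worst-to-best order requested.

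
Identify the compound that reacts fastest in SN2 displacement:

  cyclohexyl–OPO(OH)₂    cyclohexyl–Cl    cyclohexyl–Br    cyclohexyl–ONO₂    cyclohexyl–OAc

cyclohexyl–Br

With the same alkyl group throughout, only the leaving group differentiates the rates.
A good leaving group is a weak base: the lower the pKₐ of its conjugate acid, the more readily it departs.
cyclohexyl–Br loses Br⁻: pKₐ(HBr) ≈ -9
cyclohexyl–Cl loses Cl⁻: pKₐ(HCl) ≈ -7
cyclohexyl–ONO₂ loses NO₃⁻: pKₐ(HNO₃) ≈ -1.3
cyclohexyl–OPO(OH)₂ loses H₂PO₄⁻: pKₐ(H₃PO₄) ≈ 2.1
cyclohexyl–OAc loses AcO⁻: pKₐ(CH₃COOH) ≈ 4.8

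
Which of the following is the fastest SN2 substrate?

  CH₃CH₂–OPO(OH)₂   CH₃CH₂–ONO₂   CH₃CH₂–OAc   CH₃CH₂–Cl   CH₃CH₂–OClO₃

Identical carbon frameworks mean the comparison reduces to leaving-group quality.
Rank by basicity of the departing species: weakest base leaves most easily.
CH₃CH₂–OClO₃ loses ClO₄⁻: pKₐ(HClO₄) ≈ -10
CH₃CH₂–Cl loses Cl⁻: pKₐ(HCl) ≈ -7
CH₃CH₂–ONO₂ loses NO₃⁻: pKₐ(HNO₃) ≈ -1.3
CH₃CH₂–OPO(OH)₂ loses H₂PO₄⁻: pKₐ(H₃PO₄) ≈ 2.1
CH₃CH₂–OAc loses AcO⁻: pKₐ(CH₃COOH) ≈ 4.8

CH₃CH₂–OClO₃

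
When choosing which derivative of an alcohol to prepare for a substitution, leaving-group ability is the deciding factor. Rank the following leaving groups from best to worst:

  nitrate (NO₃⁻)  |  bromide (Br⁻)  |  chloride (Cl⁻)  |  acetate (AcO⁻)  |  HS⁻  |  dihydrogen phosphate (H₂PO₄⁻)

bromide (Br⁻): pKₐ(HBr) ≈ -9
chloride (Cl⁻): pKₐ(HCl) ≈ -7
nitrate (NO₃⁻): pKₐ(HNO₃) ≈ -1.3
dihydrogen phosphate (H₂PO₄⁻): pKₐ(H₃PO₄) ≈ 2.1
acetate (AcO⁻): pKₐ(CH₃COOH) ≈ 4.8
HS⁻: pKₐ(H₂S) ≈ 7

bromide (Br⁻) > chloride (Cl⁻) > nitrate (NO₃⁻) > dihydrogen phosphate (H₂PO₄⁻) > acetate (AcO⁻) > HS⁻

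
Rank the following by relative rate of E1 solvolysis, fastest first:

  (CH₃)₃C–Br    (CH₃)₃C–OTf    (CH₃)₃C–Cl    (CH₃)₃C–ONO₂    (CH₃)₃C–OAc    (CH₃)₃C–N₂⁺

(CH₃)₃C–N₂⁺ > (CH₃)₃C–OTf > (CH₃)₃C–Br > (CH₃)₃C–Cl > (CH₃)₃C–ONO₂ > (CH₃)₃C–OAc

With the same alkyl group throughout, only the leaving group differentiates the rates.
Rank by basicity of the departing species: weakest base leaves most easily.
(CH₃)₃C–N₂⁺ loses N₂: no meaningful conjugate acid; N₂ departs as an exceptionally stable neutral molecule
(CH₃)₃C–OTf loses OTf⁻: pKₐ(CF₃SO₃H (triflic acid)) ≈ -14
(CH₃)₃C–Br loses Br⁻: pKₐ(HBr) ≈ -9
(CH₃)₃C–Cl loses Cl⁻: pKₐ(HCl) ≈ -7
(CH₃)₃C–ONO₂ loses NO₃⁻: pKₐ(HNO₃) ≈ -1.3
(CH₃)₃C–OAc loses AcO⁻: pKₐ(CH₃COOH) ≈ 4.8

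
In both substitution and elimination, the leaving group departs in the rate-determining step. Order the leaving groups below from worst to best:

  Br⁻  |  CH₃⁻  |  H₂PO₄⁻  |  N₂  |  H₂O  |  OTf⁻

CH₃⁻ < H₂PO₄⁻ < H₂O < Br⁻ < OTf⁻ < N₂

N₂: no meaningful conjugate acid; N₂ departs as an exceptionally stable neutral molecule
OTf⁻: pKₐ(CF₃SO₃H (triflic acid)) ≈ -14
Br⁻: pKₐ(HBr) ≈ -9
H₂O: pKₐ(H₃O⁺) ≈ -1.7 — neutral; leaves from a protonated alcohol (R–OH₂⁺)
H₂PO₄⁻: pKₐ(H₃PO₄) ≈ 2.1 — moderate base; biological leaving group after further activation
CH₃⁻: pKₐ(CH₄) ≈ 48 — unstabilised carbanion; the worst conceivable leaving group
The question asks for worst first, so the sequence is read in increasing leaving-group ability.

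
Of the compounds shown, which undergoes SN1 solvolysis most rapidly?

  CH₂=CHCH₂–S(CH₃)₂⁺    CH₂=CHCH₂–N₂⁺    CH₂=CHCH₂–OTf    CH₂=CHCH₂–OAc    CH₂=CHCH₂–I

CH₂=CHCH₂–N₂⁺

With the same alkyl group throughout, only the leaving group differentiates the rates.
The more stable X⁻ (or X) is on its own — i.e. the weaker a base it is — the better a leaving group it makes.
CH₂=CHCH₂–N₂⁺ loses N₂: no meaningful conjugate acid; N₂ departs as an exceptionally stable neutral molecule
CH₂=CHCH₂–OTf loses OTf⁻: pKₐ(CF₃SO₃H (triflic acid)) ≈ -14
CH₂=CHCH₂–I loses I⁻: pKₐ(HI) ≈ -10
CH₂=CHCH₂–S(CH₃)₂⁺ loses SR'₂: pKₐ(R'₂SH⁺) ≈ -7
CH₂=CHCH₂–OAc loses AcO⁻: pKₐ(CH₃COOH) ≈ 4.8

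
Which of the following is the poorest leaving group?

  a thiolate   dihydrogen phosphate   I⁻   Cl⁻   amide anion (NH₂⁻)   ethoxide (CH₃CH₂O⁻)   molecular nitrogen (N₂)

amide anion (NH₂⁻)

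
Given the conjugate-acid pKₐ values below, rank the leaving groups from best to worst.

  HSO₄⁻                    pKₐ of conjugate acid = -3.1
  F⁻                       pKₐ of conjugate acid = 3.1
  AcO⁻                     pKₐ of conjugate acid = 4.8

Lower conjugate-acid pKₐ ⇒ weaker base ⇒ better leaving group.
Sorting by the given values: HSO₄⁻ (-3.1), F⁻ (3.1), AcO⁻ (4.8).

HSO₄⁻ > F⁻ > AcO⁻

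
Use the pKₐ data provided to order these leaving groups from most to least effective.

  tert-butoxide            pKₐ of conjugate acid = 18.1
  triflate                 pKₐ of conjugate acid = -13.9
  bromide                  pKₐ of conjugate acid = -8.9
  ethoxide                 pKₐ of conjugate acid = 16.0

triflate > bromide > ethoxide > tert-butoxide

Lower conjugate-acid pKₐ ⇒ weaker base ⇒ better leaving group.
Sorting by the given values: triflate (-13.9), bromide (-8.9), ethoxide (16.0), tert-butoxide (18.1).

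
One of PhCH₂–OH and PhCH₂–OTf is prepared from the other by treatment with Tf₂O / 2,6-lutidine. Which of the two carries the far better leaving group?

PhCH₂–OTf

From PhCH₂–OH the departing group would be OH⁻ (pKₐ(H₂O) ≈ 15.7). Strong base; essentially never leaves without prior activation.
From PhCH₂–OTf the leaving group is OTf⁻ (pKₐ(CF₃SO₃H (triflic acid)) ≈ -14). Charge spread over three oxygens and a CF₃ group; the premier leaving group in synthesis.
Treatment with Tf₂O / 2,6-lutidine works by converting the hydroxyl into a triflate, making PhCH₂–OTf enormously more reactive.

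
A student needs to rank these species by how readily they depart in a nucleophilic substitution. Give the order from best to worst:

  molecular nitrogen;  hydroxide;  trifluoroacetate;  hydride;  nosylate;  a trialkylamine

molecular nitrogen > nosylate > trifluoroacetate > a trialkylamine > hydroxide > hydride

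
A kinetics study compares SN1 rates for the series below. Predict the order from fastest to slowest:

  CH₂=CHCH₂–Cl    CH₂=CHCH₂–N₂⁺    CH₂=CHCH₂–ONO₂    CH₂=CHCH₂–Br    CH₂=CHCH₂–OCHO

CH₂=CHCH₂–N₂⁺ > CH₂=CHCH₂–Br > CH₂=CHCH₂–Cl > CH₂=CHCH₂–ONO₂ > CH₂=CHCH₂–OCHO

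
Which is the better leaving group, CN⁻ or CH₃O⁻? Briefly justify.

CN⁻ is the better leaving group.
pKₐ(HCN) ≈ 9.2 versus pKₐ(CH₃OH) ≈ 15.5: CN⁻ is the much weaker base.
Sp carbon stabilises the charge somewhat, but still a poor LG.

CN⁻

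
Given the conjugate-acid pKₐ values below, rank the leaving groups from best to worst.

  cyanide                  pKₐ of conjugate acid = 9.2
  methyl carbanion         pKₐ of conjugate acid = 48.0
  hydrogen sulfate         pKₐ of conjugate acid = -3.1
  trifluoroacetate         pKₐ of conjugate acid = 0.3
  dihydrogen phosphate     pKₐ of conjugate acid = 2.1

hydrogen sulfate > trifluoroacetate > dihydrogen phosphate > cyanide > methyl carbanion

Lower conjugate-acid pKₐ ⇒ weaker base ⇒ better leaving group.
Sorting by the given values: hydrogen sulfate (-3.1), trifluoroacetate (0.3), dihydrogen phosphate (2.1), cyanide (9.2), methyl carbanion (48.0).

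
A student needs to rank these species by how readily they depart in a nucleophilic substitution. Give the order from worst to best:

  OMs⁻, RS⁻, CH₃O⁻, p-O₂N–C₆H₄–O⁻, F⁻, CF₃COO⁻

CH₃O⁻ < RS⁻ < p-O₂N–C₆H₄–O⁻ < F⁻ < CF₃COO⁻ < OMs⁻

The more stable X⁻ (or X) is on its own — i.e. the weaker a base it is — the better a leaving group it makes.
OMs⁻: pKₐ(CH₃SO₃H (MsOH)) ≈ -1.9 — resonance-delocalised alkanesulfonate
CF₃COO⁻: pKₐ(CF₃COOH) ≈ 0.2
F⁻: pKₐ(HF) ≈ 3.2 — small and strongly basic; the poor halide leaving group
p-O₂N–C₆H₄–O⁻: pKₐ(p-nitrophenol) ≈ 7.2 — nitro group delocalises the charge; the classic chromogenic LG
RS⁻: pKₐ(RSH (a thiol)) ≈ 10.5 — moderately basic; rarely leaves without activation
CH₃O⁻: pKₐ(CH₃OH) ≈ 15.5 — strong base; alkoxides do not leave unassisted
Reversing gives the worst-to-best order requested.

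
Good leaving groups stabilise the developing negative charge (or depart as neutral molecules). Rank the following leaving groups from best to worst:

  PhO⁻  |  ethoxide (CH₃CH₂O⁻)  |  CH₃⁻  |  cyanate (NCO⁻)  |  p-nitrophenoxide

cyanate (NCO⁻) > p-nitrophenoxide > PhO⁻ > ethoxide (CH₃CH₂O⁻) > CH₃⁻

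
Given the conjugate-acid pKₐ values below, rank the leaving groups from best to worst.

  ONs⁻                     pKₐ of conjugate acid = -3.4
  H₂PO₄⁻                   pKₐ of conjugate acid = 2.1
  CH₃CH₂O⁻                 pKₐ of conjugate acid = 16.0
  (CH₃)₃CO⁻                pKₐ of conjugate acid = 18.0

ONs⁻ > H₂PO₄⁻ > CH₃CH₂O⁻ > (CH₃)₃CO⁻

Lower conjugate-acid pKₐ ⇒ weaker base ⇒ better leaving group.
Sorting by the given values: ONs⁻ (-3.4), H₂PO₄⁻ (2.1), CH₃CH₂O⁻ (16.0), (CH₃)₃CO⁻ (18.0).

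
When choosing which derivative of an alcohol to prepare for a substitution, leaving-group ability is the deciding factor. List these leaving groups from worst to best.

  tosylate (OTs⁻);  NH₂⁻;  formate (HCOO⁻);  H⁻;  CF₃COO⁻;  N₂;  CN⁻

Rank by basicity of the departing species: weakest base leaves most easily.
N₂: no meaningful conjugate acid; N₂ departs as an exceptionally stable neutral molecule
tosylate (OTs⁻): pKₐ(p-CH₃C₆H₄SO₃H (TsOH)) ≈ -2.8 — resonance-delocalised arenesulfonate
CF₃COO⁻: pKₐ(CF₃COOH) ≈ 0.2 — strongly electron-withdrawing CF₃ stabilises the carboxylate
formate (HCOO⁻): pKₐ(HCOOH) ≈ 3.8
CN⁻: pKₐ(HCN) ≈ 9.2 — sp carbon stabilises the charge somewhat, but still a poor LG
H⁻: pKₐ(H₂) ≈ 36 — extremely strong base; leaves only in special hydride-transfer contexts
NH₂⁻: pKₐ(NH₃) ≈ 38 — extremely strong base; never a leaving group
Reversing gives the worst-to-best order requested.

NH₂⁻ < H⁻ < CN⁻ < formate (HCOO⁻) < CF₃COO⁻ < tosylate (OTs⁻) < N₂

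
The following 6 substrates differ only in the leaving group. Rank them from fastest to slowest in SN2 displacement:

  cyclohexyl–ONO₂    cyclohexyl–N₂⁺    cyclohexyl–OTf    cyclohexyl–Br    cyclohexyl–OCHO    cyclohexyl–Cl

cyclohexyl–N₂⁺ > cyclohexyl–OTf > cyclohexyl–Br > cyclohexyl–Cl > cyclohexyl–ONO₂ > cyclohexyl–OCHO

Same R in every case — rank the leaving groups.
A good leaving group is a weak base: the lower the pKₐ of its conjugate acid, the more readily it departs.
cyclohexyl–N₂⁺ loses N₂: no meaningful conjugate acid; N₂ departs as an exceptionally stable neutral molecule
cyclohexyl–OTf loses OTf⁻: pKₐ(CF₃SO₃H (triflic acid)) ≈ -14
cyclohexyl–Br loses Br⁻: pKₐ(HBr) ≈ -9
cyclohexyl–Cl loses Cl⁻: pKₐ(HCl) ≈ -7
cyclohexyl–ONO₂ loses NO₃⁻: pKₐ(HNO₃) ≈ -1.3
cyclohexyl–OCHO loses HCOO⁻: pKₐ(HCOOH) ≈ 3.8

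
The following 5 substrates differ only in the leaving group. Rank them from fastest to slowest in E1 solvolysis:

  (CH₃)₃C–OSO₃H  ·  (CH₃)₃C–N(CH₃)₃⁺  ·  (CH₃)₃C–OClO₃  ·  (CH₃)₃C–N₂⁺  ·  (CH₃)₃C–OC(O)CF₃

(CH₃)₃C–N₂⁺ > (CH₃)₃C–OClO₃ > (CH₃)₃C–OSO₃H > (CH₃)₃C–OC(O)CF₃ > (CH₃)₃C–N(CH₃)₃⁺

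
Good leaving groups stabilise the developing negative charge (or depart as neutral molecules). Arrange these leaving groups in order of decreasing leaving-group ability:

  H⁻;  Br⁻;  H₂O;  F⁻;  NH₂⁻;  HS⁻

Br⁻ > H₂O > F⁻ > HS⁻ > H⁻ > NH₂⁻

Br⁻: pKₐ(HBr) ≈ -9
H₂O: pKₐ(H₃O⁺) ≈ -1.7
F⁻: pKₐ(HF) ≈ 3.2
HS⁻: pKₐ(H₂S) ≈ 7
H⁻: pKₐ(H₂) ≈ 36
NH₂⁻: pKₐ(NH₃) ≈ 38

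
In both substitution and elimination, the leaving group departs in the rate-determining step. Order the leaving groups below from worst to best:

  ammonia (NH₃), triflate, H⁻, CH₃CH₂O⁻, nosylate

H⁻ < CH₃CH₂O⁻ < ammonia (NH₃) < nosylate < triflate

triflate: pKₐ(CF₃SO₃H (triflic acid)) ≈ -14
nosylate: pKₐ(p-O₂NC₆H₄SO₃H) ≈ -3.5
ammonia (NH₃): pKₐ(NH₄⁺) ≈ 9.2
CH₃CH₂O⁻: pKₐ(CH₃CH₂OH) ≈ 16
H⁻: pKₐ(H₂) ≈ 36
Listed from poorest to best leaving group as asked.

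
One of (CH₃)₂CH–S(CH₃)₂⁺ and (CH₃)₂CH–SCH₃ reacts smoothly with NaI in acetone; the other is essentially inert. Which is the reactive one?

(CH₃)₂CH–S(CH₃)₂⁺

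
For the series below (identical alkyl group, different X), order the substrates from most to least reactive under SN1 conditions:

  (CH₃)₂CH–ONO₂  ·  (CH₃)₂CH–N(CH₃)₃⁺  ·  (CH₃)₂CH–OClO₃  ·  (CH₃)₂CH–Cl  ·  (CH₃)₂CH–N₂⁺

(CH₃)₂CH–N₂⁺ > (CH₃)₂CH–OClO₃ > (CH₃)₂CH–Cl > (CH₃)₂CH–ONO₂ > (CH₃)₂CH–N(CH₃)₃⁺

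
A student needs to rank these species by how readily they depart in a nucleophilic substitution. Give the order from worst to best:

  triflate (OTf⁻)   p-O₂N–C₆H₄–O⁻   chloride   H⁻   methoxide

triflate (OTf⁻): pKₐ(CF₃SO₃H (triflic acid)) ≈ -14 — charge spread over three oxygens and a CF₃ group; the premier leaving group in synthesis
chloride: pKₐ(HCl) ≈ -7 — moderately weak base
p-O₂N–C₆H₄–O⁻: pKₐ(p-nitrophenol) ≈ 7.2
methoxide: pKₐ(CH₃OH) ≈ 15.5 — strong base; alkoxides do not leave unassisted
H⁻: pKₐ(H₂) ≈ 36 — extremely strong base; leaves only in special hydride-transfer contexts
Listed from poorest to best leaving group as asked.

H⁻ < methoxide < p-O₂N–C₆H₄–O⁻ < chloride < triflate (OTf⁻)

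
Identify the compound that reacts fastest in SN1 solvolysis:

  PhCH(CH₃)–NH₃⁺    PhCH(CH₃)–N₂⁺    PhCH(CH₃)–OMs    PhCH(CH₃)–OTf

PhCH(CH₃)–N₂⁺

Same R in every case — rank the leaving groups.
The more stable X⁻ (or X) is on its own — i.e. the weaker a base it is — the better a leaving group it makes.
PhCH(CH₃)–N₂⁺ loses N₂: no meaningful conjugate acid; N₂ departs as an exceptionally stable neutral molecule
PhCH(CH₃)–OTf loses OTf⁻: pKₐ(CF₃SO₃H (triflic acid)) ≈ -14
PhCH(CH₃)–OMs loses OMs⁻: pKₐ(CH₃SO₃H (MsOH)) ≈ -1.9
PhCH(CH₃)–NH₃⁺ loses NH₃: pKₐ(NH₄⁺) ≈ 9.2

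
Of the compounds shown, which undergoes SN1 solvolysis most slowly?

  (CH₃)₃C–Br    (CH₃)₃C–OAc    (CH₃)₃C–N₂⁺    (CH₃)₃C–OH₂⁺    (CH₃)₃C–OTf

(CH₃)₃C–OAc

Same R in every case — rank the leaving groups.
Rank by basicity of the departing species: weakest base leaves most easily.
(CH₃)₃C–N₂⁺ loses N₂: no meaningful conjugate acid; N₂ departs as an exceptionally stable neutral molecule
(CH₃)₃C–OTf loses OTf⁻: pKₐ(CF₃SO₃H (triflic acid)) ≈ -14
(CH₃)₃C–Br loses Br⁻: pKₐ(HBr) ≈ -9
(CH₃)₃C–OH₂⁺ loses H₂O: pKₐ(H₃O⁺) ≈ -1.7
(CH₃)₃C–OAc loses AcO⁻: pKₐ(CH₃COOH) ≈ 4.8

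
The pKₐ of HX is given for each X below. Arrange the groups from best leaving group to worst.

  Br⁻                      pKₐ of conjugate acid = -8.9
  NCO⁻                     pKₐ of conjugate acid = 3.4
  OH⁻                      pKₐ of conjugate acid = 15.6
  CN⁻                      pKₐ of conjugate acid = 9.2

Br⁻ > NCO⁻ > CN⁻ > OH⁻

Lower conjugate-acid pKₐ ⇒ weaker base ⇒ better leaving group.
Sorting by the given values: Br⁻ (-8.9), NCO⁻ (3.4), CN⁻ (9.2), OH⁻ (15.6).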